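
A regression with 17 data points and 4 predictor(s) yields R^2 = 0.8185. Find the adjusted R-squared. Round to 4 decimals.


Adjusted R^2 = 1 - (1 - R^2) * (n-1)/(n-p-1).
(1 - R^2) = 0.1815.
(n-1)/(n-p-1) = 16/12.
(1 - R^2) * (n-1) = 0.1815 * 16 = 2.9040.
Divide by (n-p-1): 2.9040 / 12 = 0.2420.
Adj R^2 = 1 - 0.2420 = 0.7580.

0.7580


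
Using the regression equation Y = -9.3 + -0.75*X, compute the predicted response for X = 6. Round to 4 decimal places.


Substitute X = 6 into the equation:
Y = -9.3 + -0.75 * 6 = -9.3 + -4.5000 = -13.8000.

-13.8000


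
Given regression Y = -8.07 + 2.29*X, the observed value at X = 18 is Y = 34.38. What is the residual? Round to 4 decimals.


Predicted = -8.07 + 2.29 * 18 = 33.1500.
Residual = 34.38 - 33.1500 = 1.2300.

1.2300


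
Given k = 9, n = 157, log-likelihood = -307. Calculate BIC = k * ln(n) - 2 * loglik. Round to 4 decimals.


ln(157) = 5.056246.
k * ln(n) = 9 * 5.056246 = 45.506214.
-2L = 614.
BIC = 45.506214 + 614 = 659.506214, which rounds to 659.5062.

659.5062


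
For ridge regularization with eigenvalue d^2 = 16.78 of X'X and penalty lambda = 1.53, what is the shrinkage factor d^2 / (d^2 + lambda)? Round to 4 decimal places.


Compute the denominator: 16.78 + 1.53 = 18.3100.
Shrinkage factor = 16.78 / 18.3100 = 0.9164.

0.9164


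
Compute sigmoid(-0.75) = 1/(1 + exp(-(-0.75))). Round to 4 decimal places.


Compute exp(0.7500) = 2.1170.
Sigmoid = 1 / (1 + 2.1170) = 1 / 3.1170 = 0.3208.

0.3208


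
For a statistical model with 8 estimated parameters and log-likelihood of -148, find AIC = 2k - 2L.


Compute:
2k = 2*8 = 16.
-2*loglik = -2*(-148) = 296.
AIC = 16 + 296 = 312.

312


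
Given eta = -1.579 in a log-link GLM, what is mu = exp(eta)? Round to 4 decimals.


The inverse log link gives:
mu = exp(-1.579) = 0.2062.

0.2062


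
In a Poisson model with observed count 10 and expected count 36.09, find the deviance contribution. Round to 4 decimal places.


Compute y*ln(y/mu) = 10*ln(10/36.09) = 10*-1.283431 = -12.834310.
y - mu = -26.09.
D = 2*(-12.834310 - (-26.09)) = 26.511380, which rounds to 26.5114.

26.5114


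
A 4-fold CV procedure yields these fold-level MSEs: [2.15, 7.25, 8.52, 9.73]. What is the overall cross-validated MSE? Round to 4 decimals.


Sum of fold MSEs = 27.6500.
Average = 27.6500 / 4 = 6.9125.

6.9125


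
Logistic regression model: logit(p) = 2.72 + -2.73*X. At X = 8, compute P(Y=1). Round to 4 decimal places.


Compute z = 2.72 + (-2.73)(8) = -19.1200.
exp(-z) = 201238232.3986.
P = 1/(1 + 201238232.3986) = 0.0000.

0.0000


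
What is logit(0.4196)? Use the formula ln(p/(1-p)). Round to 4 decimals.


Compute the odds: 0.4196/0.5804 = 0.7229.
Take the natural log: ln(0.7229) = -0.3244.

-0.3244


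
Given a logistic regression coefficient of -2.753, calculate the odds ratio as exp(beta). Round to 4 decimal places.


The odds ratio is computed as:
OR = e^(-2.753) = 0.0637.

0.0637


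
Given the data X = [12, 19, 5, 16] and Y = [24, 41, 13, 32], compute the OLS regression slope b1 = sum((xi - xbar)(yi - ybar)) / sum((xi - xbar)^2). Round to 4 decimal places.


Calculate xbar = 13.0000, ybar = 27.5000.
S_xx = 110.0000, S_xy = 214.0000.
Using b1 = S_xy / S_xx = 214.0000 / 110.0000, we get b1 = 1.9455.

1.9455


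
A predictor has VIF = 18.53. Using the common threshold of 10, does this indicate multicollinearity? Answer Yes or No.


Check: VIF = 18.53 vs threshold = 10.
Since 18.53 >= 10, the answer is Yes.

Yes


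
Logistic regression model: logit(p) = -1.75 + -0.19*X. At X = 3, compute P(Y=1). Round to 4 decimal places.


Compute z = -1.75 + (-0.19)(3) = -2.3200.
exp(-z) = 10.1757.
P = 1/(1 + 10.1757) = 0.0895.

0.0895


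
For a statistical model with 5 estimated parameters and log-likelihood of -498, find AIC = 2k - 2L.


Compute:
2k = 2*5 = 10.
-2*loglik = -2*(-498) = 996.
AIC = 10 + 996 = 1006.

1006


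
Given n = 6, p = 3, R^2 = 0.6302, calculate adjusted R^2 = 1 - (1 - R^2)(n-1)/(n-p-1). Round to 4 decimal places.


Adjusted R^2 = 1 - (1 - R^2) * (n-1)/(n-p-1).
(1 - R^2) = 0.3698.
(n-1)/(n-p-1) = 5/2.
(1 - R^2) * (n-1) = 0.3698 * 5 = 1.8490.
Divide by (n-p-1): 1.8490 / 2 = 0.9245.
Adj R^2 = 1 - 0.9245 = 0.0755.

0.0755


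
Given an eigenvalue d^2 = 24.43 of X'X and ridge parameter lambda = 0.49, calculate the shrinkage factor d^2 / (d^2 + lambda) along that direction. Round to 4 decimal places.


d^2 + lambda = 24.43 + 0.49 = 24.9200.
Shrinkage factor = 24.43/24.9200 = 0.9803.

0.9803


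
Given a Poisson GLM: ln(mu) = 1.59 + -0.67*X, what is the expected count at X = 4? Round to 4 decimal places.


Compute eta = 1.59 + -0.67 * 4 = -1.0900.
Apply inverse link: mu = e^-1.0900 = 0.3362.

0.3362


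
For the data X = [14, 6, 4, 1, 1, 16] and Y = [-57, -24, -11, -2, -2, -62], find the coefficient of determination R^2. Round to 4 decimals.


The fitted line is Y = 2.5912 + -4.1321*X.
SSres = 17.6352, SStot = 3637.3333.
R^2 = 1 - SSres/SStot = 0.9952.

0.9952


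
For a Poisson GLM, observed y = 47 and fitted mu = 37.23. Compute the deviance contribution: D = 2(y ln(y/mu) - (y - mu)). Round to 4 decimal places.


y/mu = 47/37.23 = 1.262423 (approx.), and ln(47/37.23) = 0.233033.
y * ln(y/mu) = 47 * 0.233033 = 10.952551.
y - mu = 9.77.
D = 2 * (10.952551 - 9.77) = 2.365102, which rounds to 2.3651.

2.3651


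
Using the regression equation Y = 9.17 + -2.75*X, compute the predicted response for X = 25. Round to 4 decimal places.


Plug X = 25 into Y = 9.17 + -2.75*X:
Y = 9.17 + -68.7500 = -59.5800.

-59.5800


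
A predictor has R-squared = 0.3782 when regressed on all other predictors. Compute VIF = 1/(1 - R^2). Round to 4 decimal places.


Denominator: 1 - 0.3782 = 0.6218.
VIF = 1 / 0.6218 = 1.6082.

1.6082


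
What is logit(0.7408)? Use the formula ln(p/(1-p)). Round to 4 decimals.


1 - p = 0.2592.
p/(1-p) = 2.8580.
logit = ln(2.8580) = 1.0501.

1.0501


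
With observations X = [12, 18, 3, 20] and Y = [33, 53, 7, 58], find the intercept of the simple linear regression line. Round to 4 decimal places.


The slope is b1 = 3.0343.
Sample means are xbar = 13.2500 and ybar = 37.7500.
Intercept: b0 = 37.7500 - (3.0343)(13.2500) = -2.4549.

-2.4549


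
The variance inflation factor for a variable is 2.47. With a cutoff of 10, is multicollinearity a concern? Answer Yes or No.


Compare VIF = 2.47 to the threshold of 10.
2.47 < 10, so the answer is No.

No


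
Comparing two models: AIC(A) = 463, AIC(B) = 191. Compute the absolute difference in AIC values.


Absolute difference = |463 - 191| = 272.
The model with lower AIC (B) is preferred.

272


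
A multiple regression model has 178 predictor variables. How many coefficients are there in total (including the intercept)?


Total coefficients = number of predictors + 1 (for the intercept).
= 178 + 1 = 179.

179


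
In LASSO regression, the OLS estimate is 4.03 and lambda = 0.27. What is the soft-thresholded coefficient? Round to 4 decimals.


Absolute value: |4.03| = 4.03.
Compare to lambda = 0.27.
Since |beta| > lambda, coefficient = sign(beta)*(|beta| - lambda) = 3.7600.

3.7600


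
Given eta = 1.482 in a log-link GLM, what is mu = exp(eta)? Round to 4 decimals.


Apply the inverse link:
mu = e^1.482 = 4.4017.

4.4017


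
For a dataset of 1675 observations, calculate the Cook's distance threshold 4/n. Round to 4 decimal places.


Using the rule of thumb:
Threshold = 4 / 1675 = 0.0024.

0.0024


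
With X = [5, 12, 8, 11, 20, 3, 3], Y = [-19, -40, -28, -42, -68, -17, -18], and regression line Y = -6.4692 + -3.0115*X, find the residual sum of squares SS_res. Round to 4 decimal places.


Predicted values from Y = -6.4692 + -3.0115*X.
Residuals: [2.5267, 2.6072, 2.5612, -2.4043, -1.3008, -1.4963, -2.4963].
SSres = 35.6846.

35.6846


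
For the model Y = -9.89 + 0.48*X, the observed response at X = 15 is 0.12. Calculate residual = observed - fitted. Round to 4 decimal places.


Fitted value at X = 15 is yhat = -9.89 + 0.48*15 = -2.6900.
Residual = 0.12 - -2.6900 = 2.8100.

2.8100


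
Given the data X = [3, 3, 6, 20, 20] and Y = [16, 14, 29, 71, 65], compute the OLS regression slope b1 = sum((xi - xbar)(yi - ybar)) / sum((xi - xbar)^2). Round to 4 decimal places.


Calculate xbar = 10.4000, ybar = 39.0000.
S_xx = 313.2000, S_xy = 956.0000.
Using b1 = S_xy / S_xx = 956.0000 / 313.2000, we get b1 = 3.0524.

3.0524


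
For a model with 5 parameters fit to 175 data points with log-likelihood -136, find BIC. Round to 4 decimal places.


Compute k*ln(n) = 5*ln(175) = 5*5.164786 = 25.823930.
Then -2*loglik = 272.
BIC = 25.823930 + 272 = 297.823930, which rounds to 297.8239.

297.8239


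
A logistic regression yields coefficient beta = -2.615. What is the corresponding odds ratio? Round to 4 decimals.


exp(-2.615) = 0.0732.
So the odds ratio is 0.0732.

0.0732


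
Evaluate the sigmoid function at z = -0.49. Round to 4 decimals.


Compute exp(0.4900) = 1.6323.
Sigmoid = 1 / (1 + 1.6323) = 1 / 2.6323 = 0.3799.

0.3799


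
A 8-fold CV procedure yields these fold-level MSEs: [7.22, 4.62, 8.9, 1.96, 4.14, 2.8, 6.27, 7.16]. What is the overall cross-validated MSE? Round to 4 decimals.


Sum of fold MSEs = 43.0700.
Average = 43.0700 / 8 = 5.3838.

5.3838


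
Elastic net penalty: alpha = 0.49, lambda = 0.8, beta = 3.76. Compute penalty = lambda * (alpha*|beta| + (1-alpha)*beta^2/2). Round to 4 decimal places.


alpha * |beta| = 0.49 * 3.76 = 1.8424.
(1-alpha) * beta^2/2 = 0.51 * 14.1376/2 = 3.6051.
Total = 0.8 * (1.8424 + 3.6051) = 4.3580.

4.3580


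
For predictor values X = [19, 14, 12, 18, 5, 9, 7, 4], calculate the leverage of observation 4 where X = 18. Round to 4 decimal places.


Compute xbar = 11.0000 with n = 8 observations.
SXX = 228.0000.
Leverage = 1/8 + (18 - 11.0000)^2/228.0000 = 0.3399.

0.3399


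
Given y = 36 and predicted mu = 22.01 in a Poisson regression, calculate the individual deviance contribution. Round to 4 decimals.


y/mu = 36/22.01 = 1.635620 (approx.), and ln(36/22.01) = 0.492022.
y * ln(y/mu) = 36 * 0.492022 = 17.712792.
y - mu = 13.99.
D = 2 * (17.712792 - 13.99) = 7.445584, which rounds to 7.4456.

7.4456


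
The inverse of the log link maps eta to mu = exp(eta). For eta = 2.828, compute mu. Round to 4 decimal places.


Apply the inverse link:
mu = e^2.828 = 16.9116.

16.9116


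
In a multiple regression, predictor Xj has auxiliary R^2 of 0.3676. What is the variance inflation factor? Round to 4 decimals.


Using VIF = 1/(1 - R^2_j):
1 - 0.3676 = 0.6324.
VIF = 1.5813.

1.5813


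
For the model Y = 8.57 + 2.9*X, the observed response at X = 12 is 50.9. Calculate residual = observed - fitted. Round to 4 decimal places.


Predicted = 8.57 + 2.9 * 12 = 43.3700.
Residual = 50.9 - 43.3700 = 7.5300.

7.5300


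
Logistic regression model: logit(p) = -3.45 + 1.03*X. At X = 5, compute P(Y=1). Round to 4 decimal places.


z = -3.45 + 1.03 * 5 = 1.7000.
Sigmoid: P = 1 / (1 + exp(-1.7000)) = 0.8455.

0.8455


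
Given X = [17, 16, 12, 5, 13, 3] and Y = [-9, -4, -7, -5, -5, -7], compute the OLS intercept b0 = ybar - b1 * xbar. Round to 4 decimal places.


The slope is b1 = -0.0301.
Sample means are xbar = 11.0000 and ybar = -6.1667.
Intercept: b0 = -6.1667 - (-0.0301)(11.0000) = -5.8353.

-5.8353


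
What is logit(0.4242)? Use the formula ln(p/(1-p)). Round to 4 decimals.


Compute the odds: 0.4242/0.5758 = 0.7367.
Take the natural log: ln(0.7367) = -0.3056.

-0.3056


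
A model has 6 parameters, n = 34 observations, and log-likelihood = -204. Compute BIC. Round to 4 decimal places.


k * ln(n) = 6 * ln(34) = 6 * 3.526361 = 21.158166.
-2 * loglik = -2 * (-204) = 408.
BIC = 21.158166 + 408 = 429.158166, which rounds to 429.1582.

429.1582


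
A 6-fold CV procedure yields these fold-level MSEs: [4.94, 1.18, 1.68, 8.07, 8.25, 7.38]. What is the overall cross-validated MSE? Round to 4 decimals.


Add all fold MSEs: 31.5000.
Divide by k = 6: 31.5000/6 = 5.2500.

5.2500


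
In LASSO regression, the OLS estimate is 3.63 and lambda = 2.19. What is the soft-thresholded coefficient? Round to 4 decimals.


|beta_OLS| = 3.63.
lambda = 2.19.
Since |beta| > lambda, coefficient = sign(beta)*(|beta| - lambda) = 1.4400.
Result = 1.4400.

1.4400


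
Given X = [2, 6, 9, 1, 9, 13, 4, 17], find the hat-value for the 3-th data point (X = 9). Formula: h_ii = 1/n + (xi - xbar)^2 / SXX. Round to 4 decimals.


n = 8, xbar = 7.6250.
SXX = sum((xi - xbar)^2) = 211.8750.
h = 1/8 + (9 - 7.6250)^2 / 211.8750 = 0.1339.

0.1339


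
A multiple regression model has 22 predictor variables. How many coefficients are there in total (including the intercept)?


Total coefficients = number of predictors + 1 (for the intercept).
= 22 + 1 = 23.

23


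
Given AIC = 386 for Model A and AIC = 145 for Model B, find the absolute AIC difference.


|AIC_A - AIC_B| = |386 - 145| = 241.
Model B is preferred (lower AIC).

241


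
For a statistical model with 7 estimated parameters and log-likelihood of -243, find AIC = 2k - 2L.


Compute:
2k = 2*7 = 14.
-2*loglik = -2*(-243) = 486.
AIC = 14 + 486 = 500.

500


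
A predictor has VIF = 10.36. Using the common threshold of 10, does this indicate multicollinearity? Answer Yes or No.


The threshold is 10.
VIF = 10.36 is >= 10.
Multicollinearity indication: Yes.

Yes


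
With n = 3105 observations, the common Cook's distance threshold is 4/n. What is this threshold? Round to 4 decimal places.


The threshold is 4/n.
4/3105 = 0.0013.

0.0013


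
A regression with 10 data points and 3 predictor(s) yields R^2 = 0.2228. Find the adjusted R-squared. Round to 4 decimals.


Using the formula:
(1 - 0.2228) = 0.7772.
Multiply by 9/6: 0.7772 * 9 = 6.9948, then 6.9948 / 6 = 1.1658.
Adj R^2 = 1 - 1.1658 = -0.1658.

-0.1658


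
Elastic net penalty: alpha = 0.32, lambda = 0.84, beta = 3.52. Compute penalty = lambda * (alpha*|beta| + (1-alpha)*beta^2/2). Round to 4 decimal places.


Compute:
L1 = 0.32 * 3.52 = 1.1264.
L2 = 0.68 * 3.52^2 / 2 = 4.2127.
Penalty = 0.84 * (1.1264 + 4.2127) = 4.4849.

4.4849


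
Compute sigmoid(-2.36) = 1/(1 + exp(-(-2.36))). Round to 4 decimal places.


First, exp(2.3600) = 10.5910.
Then sigma(z) = 1/(1 + 10.5910) = 0.0863.

0.0863


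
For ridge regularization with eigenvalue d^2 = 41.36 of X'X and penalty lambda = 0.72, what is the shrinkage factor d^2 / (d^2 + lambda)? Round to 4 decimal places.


Compute the denominator: 41.36 + 0.72 = 42.0800.
Shrinkage factor = 41.36 / 42.0800 = 0.9829.

0.9829


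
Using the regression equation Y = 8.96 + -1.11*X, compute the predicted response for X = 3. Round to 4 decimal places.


Predicted value:
Y = 8.96 + (-1.11)(3) = 8.96 + -3.3300 = 5.6300.

5.6300


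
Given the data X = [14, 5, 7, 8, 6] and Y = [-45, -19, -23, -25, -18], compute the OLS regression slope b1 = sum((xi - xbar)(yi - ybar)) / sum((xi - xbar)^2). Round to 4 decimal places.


First compute the means: xbar = 8.0000, ybar = -26.0000.
Then S_xx = sum((xi - xbar)^2) = 50.0000.
S_xy = sum((xi - xbar)(yi - ybar)) = -154.0000.
b1 = S_xy / S_xx = -154.0000 / 50.0000 = -3.0800.

-3.0800


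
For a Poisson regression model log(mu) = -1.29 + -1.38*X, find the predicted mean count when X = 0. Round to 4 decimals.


Linear predictor: eta = -1.29 + (-1.38)(0) = -1.2900.
Expected count: mu = exp(-1.2900) = 0.2753.

0.2753


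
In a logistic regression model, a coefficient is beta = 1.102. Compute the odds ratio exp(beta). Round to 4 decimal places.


Odds ratio = exp(beta) = exp(1.102).
= 3.0102.

3.0102


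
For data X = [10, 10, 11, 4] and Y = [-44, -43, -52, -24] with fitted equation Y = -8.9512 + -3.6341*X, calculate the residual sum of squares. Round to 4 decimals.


For each point, residual = actual - predicted.
Residuals: [1.2922, 2.2922, -3.0737, -0.5124].
Sum of squared residuals = 16.6341.

16.6341


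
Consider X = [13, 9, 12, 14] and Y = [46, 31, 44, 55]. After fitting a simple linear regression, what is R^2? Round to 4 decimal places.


After computing the OLS fit (b0=-10.0000, b1=4.5000):
SSres = 10.5000, SStot = 294.0000.
R^2 = 1 - 10.5000/294.0000 = 0.9643.

0.9643


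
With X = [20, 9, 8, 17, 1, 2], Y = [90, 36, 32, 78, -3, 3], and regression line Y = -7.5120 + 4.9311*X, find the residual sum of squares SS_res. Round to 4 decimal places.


Predicted values from Y = -7.5120 + 4.9311*X.
Residuals: [-1.1100, -0.8679, 0.0632, 1.6833, -0.4191, 0.6498].
SSres = 5.4207.

5.4207


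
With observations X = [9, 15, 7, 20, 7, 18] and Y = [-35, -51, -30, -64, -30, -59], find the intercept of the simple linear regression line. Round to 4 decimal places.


Compute b1 = -2.6290 from the OLS formula.
With xbar = 12.6667 and ybar = -44.8333, the intercept is:
b0 = -44.8333 - -2.6290 * 12.6667 = -11.5323.

-11.5323


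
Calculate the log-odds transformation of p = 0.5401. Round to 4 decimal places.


1 - p = 0.4599.
p/(1-p) = 1.1744.
logit = ln(1.1744) = 0.1607.

0.1607


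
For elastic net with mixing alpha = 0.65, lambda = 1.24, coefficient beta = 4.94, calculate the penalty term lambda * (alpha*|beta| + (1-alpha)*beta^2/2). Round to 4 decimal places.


Compute:
L1 = 0.65 * 4.94 = 3.2110.
L2 = 0.35 * 4.94^2 / 2 = 4.2706.
Penalty = 1.24 * (3.2110 + 4.2706) = 9.2772.

9.2772


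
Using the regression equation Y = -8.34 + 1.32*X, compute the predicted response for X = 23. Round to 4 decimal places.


Predicted value:
Y = -8.34 + (1.32)(23) = -8.34 + 30.3600 = 22.0200.

22.0200


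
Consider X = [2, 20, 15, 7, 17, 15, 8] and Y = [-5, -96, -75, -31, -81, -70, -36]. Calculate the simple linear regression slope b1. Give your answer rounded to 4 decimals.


The sample means are xbar = 12.0000 and ybar = -56.2857.
Compute S_xx = 248.0000 and S_xy = -1259.0000.
Slope b1 = S_xy / S_xx = -1259.0000 / 248.0000 = -5.0766.

-5.0766


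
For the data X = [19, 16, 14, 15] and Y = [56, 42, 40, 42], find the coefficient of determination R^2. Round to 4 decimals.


The fitted line is Y = -7.5714 + 3.2857*X.
SSres = 12.8571, SStot = 164.0000.
R^2 = 1 - SSres/SStot = 0.9216.

0.9216


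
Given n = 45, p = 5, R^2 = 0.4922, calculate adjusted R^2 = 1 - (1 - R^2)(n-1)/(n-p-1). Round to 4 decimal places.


Using the formula:
(1 - 0.4922) = 0.5078.
Multiply by 44/39: 0.5078 * 44 = 22.3432, then 22.3432 / 39 = 0.5729.
Adj R^2 = 1 - 0.5729 = 0.4271.

0.4271


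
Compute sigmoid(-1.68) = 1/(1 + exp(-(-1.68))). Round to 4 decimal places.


exp(1.6800) = 5.3656.
1 + exp(-z) = 6.3656.
sigmoid = 1/6.3656 = 0.1571.

0.1571


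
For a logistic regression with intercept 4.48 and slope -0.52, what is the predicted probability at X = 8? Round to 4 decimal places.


Compute z = 4.48 + (-0.52)(8) = 0.3200.
exp(-z) = 0.7261.
P = 1/(1 + 0.7261) = 0.5793.

0.5793


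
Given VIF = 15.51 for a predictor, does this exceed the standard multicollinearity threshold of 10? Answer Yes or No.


Compare VIF = 15.51 to the threshold of 10.
15.51 >= 10, so the answer is Yes.

Yes


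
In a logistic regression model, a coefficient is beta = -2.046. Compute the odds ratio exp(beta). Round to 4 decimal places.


exp(-2.046) = 0.1293.
So the odds ratio is 0.1293.

0.1293


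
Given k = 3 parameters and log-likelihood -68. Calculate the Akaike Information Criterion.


AIC = 2k - 2*loglik = 2(3) - 2(-68).
= 6 + 136 = 142.

142


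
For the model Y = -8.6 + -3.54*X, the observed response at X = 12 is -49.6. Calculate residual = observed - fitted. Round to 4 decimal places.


Fitted value at X = 12 is yhat = -8.6 + -3.54*12 = -51.0800.
Residual = -49.6 - -51.0800 = 1.4800.

1.4800


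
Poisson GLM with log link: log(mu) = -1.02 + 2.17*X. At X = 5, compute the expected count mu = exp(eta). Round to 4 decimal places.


Compute eta = -1.02 + 2.17 * 5 = 9.8300.
Apply inverse link: mu = e^9.8300 = 18582.9542.

18582.9542


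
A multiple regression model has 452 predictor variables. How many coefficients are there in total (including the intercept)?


Total coefficients = number of predictors + 1 (for the intercept).
= 452 + 1 = 453.

453


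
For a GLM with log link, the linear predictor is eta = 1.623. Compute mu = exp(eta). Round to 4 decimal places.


The inverse log link gives:
mu = exp(1.623) = 5.0683.

5.0683


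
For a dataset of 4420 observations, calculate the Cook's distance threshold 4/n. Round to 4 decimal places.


Cook's distance cutoff = 4/n = 4/4420.
= 0.0009.

0.0009


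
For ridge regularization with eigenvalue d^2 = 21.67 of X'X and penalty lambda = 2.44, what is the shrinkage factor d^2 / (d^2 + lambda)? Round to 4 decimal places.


d^2 + lambda = 21.67 + 2.44 = 24.1100.
Shrinkage factor = 21.67/24.1100 = 0.8988.

0.8988


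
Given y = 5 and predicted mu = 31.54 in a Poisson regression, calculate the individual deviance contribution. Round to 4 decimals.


First: ln(5/31.54) = -1.841819.
Then: 5 * -1.841819 = -9.209095.
y - mu = 5 - 31.54 = -26.54.
D = 2(-9.209095 - -26.54) = 34.661810, which rounds to 34.6618.

34.6618


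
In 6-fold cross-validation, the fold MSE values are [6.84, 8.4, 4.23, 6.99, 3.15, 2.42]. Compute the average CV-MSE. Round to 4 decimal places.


Total MSE across folds = 32.0300.
CV-MSE = 32.0300/6 = 5.3383.

5.3383


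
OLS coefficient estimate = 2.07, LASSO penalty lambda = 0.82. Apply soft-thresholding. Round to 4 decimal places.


Absolute value: |2.07| = 2.07.
Compare to lambda = 0.82.
Since |beta| > lambda, coefficient = sign(beta)*(|beta| - lambda) = 1.2500.

1.2500


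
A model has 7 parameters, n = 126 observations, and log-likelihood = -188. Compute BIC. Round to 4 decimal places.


k * ln(n) = 7 * ln(126) = 7 * 4.836282 = 33.853974.
-2 * loglik = -2 * (-188) = 376.
BIC = 33.853974 + 376 = 409.853974, which rounds to 409.8540.

409.8540


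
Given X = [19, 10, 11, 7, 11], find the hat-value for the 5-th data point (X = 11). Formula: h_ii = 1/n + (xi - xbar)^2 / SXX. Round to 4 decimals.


Compute xbar = 11.6000 with n = 5 observations.
SXX = 79.2000.
Leverage = 1/5 + (11 - 11.6000)^2/79.2000 = 0.2045.

0.2045


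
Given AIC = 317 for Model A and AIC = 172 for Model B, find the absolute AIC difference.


Absolute difference = |317 - 172| = 145.
The model with lower AIC (B) is preferred.

145


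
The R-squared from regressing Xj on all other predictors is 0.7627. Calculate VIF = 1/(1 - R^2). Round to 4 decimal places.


VIF = 1 / (1 - 0.7627).
= 1 / 0.2373 = 4.2141.

4.2141


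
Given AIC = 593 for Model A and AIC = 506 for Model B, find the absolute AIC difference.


Absolute difference = |593 - 506| = 87.
The model with lower AIC (B) is preferred.

87


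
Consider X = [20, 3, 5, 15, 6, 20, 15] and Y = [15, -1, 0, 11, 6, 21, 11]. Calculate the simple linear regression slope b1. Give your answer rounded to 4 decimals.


Calculate xbar = 12.0000, ybar = 9.0000.
S_xx = 312.0000, S_xy = 327.0000.
Using b1 = S_xy / S_xx = 327.0000 / 312.0000, we get b1 = 1.0481.

1.0481


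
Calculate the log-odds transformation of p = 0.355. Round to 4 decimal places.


1 - p = 0.645.
p/(1-p) = 0.5504.
logit = ln(0.5504) = -0.5971.

-0.5971


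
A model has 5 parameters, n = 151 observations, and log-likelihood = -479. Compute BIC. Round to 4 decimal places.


ln(151) = 5.017280.
k * ln(n) = 5 * 5.017280 = 25.086400.
-2L = 958.
BIC = 25.086400 + 958 = 983.086400, which rounds to 983.0864.

983.0864


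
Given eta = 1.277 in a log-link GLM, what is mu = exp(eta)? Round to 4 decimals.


The inverse log link gives:
mu = exp(1.277) = 3.5859.

3.5859


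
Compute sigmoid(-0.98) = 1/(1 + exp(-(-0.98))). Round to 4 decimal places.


Compute exp(0.9800) = 2.6645.
Sigmoid = 1 / (1 + 2.6645) = 1 / 3.6645 = 0.2729.

0.2729


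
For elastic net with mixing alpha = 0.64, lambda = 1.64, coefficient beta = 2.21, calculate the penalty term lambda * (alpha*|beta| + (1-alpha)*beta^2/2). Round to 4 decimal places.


L1 component = 0.64 * |2.21| = 1.4144.
L2 component = 0.36 * 2.21^2 / 2 = 0.8791.
Penalty = 1.64 * (1.4144 + 0.8791) = 1.64 * 2.2935 = 3.7614.

3.7614


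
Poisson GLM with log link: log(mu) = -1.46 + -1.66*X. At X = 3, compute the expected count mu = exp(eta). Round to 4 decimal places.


Compute eta = -1.46 + -1.66 * 3 = -6.4400.
Apply inverse link: mu = e^-6.4400 = 0.0016.

0.0016


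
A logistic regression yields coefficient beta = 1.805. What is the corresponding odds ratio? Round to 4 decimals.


exp(1.805) = 6.0800.
So the odds ratio is 6.0800.

6.0800


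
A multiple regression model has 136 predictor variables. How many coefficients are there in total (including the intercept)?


Including the intercept, the model has 136 predictor coefficients + 1 intercept.
Total = 137.

137


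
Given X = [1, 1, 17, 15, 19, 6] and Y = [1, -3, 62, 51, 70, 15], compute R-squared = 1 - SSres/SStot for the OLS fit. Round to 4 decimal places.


Fit the OLS line: b0 = -6.0265, b1 = 3.9349.
SSres = 23.9229.
SStot = 5177.3333.
R^2 = 1 - 23.9229/5177.3333 = 0.9954.

0.9954


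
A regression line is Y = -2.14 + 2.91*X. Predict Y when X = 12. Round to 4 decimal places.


Substitute X = 12 into the equation:
Y = -2.14 + 2.91 * 12 = -2.14 + 34.9200 = 32.7800.

32.7800


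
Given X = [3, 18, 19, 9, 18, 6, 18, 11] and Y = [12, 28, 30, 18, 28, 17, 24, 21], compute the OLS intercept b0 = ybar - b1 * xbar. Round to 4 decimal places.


Compute b1 = 0.9714 from the OLS formula.
With xbar = 12.7500 and ybar = 22.2500, the intercept is:
b0 = 22.2500 - 0.9714 * 12.7500 = 9.8649.

9.8649


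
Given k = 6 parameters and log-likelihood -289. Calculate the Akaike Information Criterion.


AIC = 2*6 - 2*(-289).
= 12 + 578 = 590.

590


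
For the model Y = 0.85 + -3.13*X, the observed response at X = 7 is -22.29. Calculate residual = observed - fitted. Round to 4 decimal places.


Compute yhat = 0.85 + (-3.13)(7) = -21.0600.
Residual = actual - predicted = -22.29 - -21.0600 = -1.2300.

-1.2300


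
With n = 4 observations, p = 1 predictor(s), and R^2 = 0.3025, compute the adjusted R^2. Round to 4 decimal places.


Adjusted R^2 = 1 - (1 - R^2) * (n-1)/(n-p-1).
(1 - R^2) = 0.6975.
(n-1)/(n-p-1) = 3/2.
(1 - R^2) * (n-1) = 0.6975 * 3 = 2.0925.
Divide by (n-p-1): 2.0925 / 2 = 1.0463.
Adj R^2 = 1 - 1.0463 = -0.0463.

-0.0463


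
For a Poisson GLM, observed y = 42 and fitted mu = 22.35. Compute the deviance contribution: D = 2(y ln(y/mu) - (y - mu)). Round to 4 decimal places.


y/mu = 42/22.35 = 1.879195 (approx.), and ln(42/22.35) = 0.630843.
y * ln(y/mu) = 42 * 0.630843 = 26.495406.
y - mu = 19.65.
D = 2 * (26.495406 - 19.65) = 13.690812, which rounds to 13.6908.

13.6908


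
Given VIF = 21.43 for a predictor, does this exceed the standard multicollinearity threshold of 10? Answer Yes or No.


Check: VIF = 21.43 vs threshold = 10.
Since 21.43 >= 10, the answer is Yes.

Yes


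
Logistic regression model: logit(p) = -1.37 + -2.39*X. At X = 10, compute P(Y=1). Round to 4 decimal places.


z = -1.37 + -2.39 * 10 = -25.2700.
Sigmoid: P = 1 / (1 + exp(25.2700)) = 0.0000.

0.0000


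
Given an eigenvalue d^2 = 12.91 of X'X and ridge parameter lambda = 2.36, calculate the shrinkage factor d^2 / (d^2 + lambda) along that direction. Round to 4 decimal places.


d^2 + lambda = 12.91 + 2.36 = 15.2700.
Shrinkage factor = 12.91/15.2700 = 0.8454.

0.8454


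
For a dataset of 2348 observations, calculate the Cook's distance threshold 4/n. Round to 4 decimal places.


The threshold is 4/n.
4/2348 = 0.0017.

0.0017


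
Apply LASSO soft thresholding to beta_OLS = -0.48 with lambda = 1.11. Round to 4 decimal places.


|beta_OLS| = 0.48.
lambda = 1.11.
Since |beta| <= lambda, the coefficient is set to 0.
Result = 0.0000.

0.0000


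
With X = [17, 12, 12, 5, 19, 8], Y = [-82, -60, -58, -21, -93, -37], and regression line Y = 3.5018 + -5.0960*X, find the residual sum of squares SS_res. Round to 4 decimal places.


For each point, residual = actual - predicted.
Residuals: [1.1302, -2.3498, -0.3498, 0.9782, 0.3222, 0.2662].
Sum of squared residuals = 8.0528.

8.0528


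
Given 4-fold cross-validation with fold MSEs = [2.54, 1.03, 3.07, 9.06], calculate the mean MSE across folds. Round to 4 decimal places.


Total MSE across folds = 15.7000.
CV-MSE = 15.7000/4 = 3.9250.

3.9250


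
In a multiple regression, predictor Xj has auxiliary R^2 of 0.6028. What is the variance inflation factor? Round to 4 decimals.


Denominator: 1 - 0.6028 = 0.3972.
VIF = 1 / 0.3972 = 2.5176.

2.5176


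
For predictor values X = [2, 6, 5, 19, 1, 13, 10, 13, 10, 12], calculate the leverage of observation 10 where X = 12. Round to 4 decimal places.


Mean of X: xbar = 9.1000.
SXX = 280.9000.
For X = 12: h = 1/10 + (12 - 9.1000)^2/280.9000 = 0.1299.

0.1299


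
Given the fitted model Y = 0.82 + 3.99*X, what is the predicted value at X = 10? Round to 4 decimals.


Plug X = 10 into Y = 0.82 + 3.99*X:
Y = 0.82 + 39.9000 = 40.7200.

40.7200


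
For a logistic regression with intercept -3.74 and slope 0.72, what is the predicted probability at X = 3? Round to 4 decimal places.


Compute z = -3.74 + (0.72)(3) = -1.5800.
exp(-z) = 4.8550.
P = 1/(1 + 4.8550) = 0.1708.

0.1708


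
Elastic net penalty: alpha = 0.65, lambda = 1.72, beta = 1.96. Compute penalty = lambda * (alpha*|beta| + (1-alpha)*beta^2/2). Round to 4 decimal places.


alpha * |beta| = 0.65 * 1.96 = 1.2740.
(1-alpha) * beta^2/2 = 0.35 * 3.8416/2 = 0.6723.
Total = 1.72 * (1.2740 + 0.6723) = 3.3476.

3.3476


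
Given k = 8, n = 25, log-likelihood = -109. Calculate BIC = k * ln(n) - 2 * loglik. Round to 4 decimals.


ln(25) = 3.218876.
k * ln(n) = 8 * 3.218876 = 25.751008.
-2L = 218.
BIC = 25.751008 + 218 = 243.751008, which rounds to 243.7510.

243.7510


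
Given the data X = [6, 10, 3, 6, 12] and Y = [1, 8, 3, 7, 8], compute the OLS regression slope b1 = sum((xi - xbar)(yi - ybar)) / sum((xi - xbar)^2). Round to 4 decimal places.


First compute the means: xbar = 7.4000, ybar = 5.4000.
Then S_xx = sum((xi - xbar)^2) = 51.2000.
S_xy = sum((xi - xbar)(yi - ybar)) = 33.2000.
b1 = S_xy / S_xx = 33.2000 / 51.2000 = 0.6484.

0.6484


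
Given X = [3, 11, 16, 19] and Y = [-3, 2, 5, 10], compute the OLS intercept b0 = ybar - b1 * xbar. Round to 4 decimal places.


Compute b1 = 0.7598 from the OLS formula.
With xbar = 12.2500 and ybar = 3.5000, the intercept is:
b0 = 3.5000 - 0.7598 * 12.2500 = -5.8075.

-5.8075


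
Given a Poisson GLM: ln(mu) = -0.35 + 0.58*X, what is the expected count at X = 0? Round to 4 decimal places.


Compute eta = -0.35 + 0.58 * 0 = -0.3500.
Apply inverse link: mu = e^-0.3500 = 0.7047.

0.7047


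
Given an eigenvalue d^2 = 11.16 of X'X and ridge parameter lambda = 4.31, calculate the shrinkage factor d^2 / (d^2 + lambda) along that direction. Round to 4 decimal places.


d^2 + lambda = 11.16 + 4.31 = 15.4700.
Shrinkage factor = 11.16/15.4700 = 0.7214.

0.7214


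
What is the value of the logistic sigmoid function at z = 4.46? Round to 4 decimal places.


exp(-4.4600) = 0.0116.
1 + exp(-z) = 1.0116.
sigmoid = 1/1.0116 = 0.9886.

0.9886


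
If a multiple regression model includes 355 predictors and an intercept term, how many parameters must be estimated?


Total coefficients = number of predictors + 1 (for the intercept).
= 355 + 1 = 356.

356


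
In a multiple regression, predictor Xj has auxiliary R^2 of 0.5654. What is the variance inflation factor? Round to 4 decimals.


Using VIF = 1/(1 - R^2_j):
1 - 0.5654 = 0.4346.
VIF = 2.3010.

2.3010


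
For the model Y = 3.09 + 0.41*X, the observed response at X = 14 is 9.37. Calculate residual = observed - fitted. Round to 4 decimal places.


Compute yhat = 3.09 + (0.41)(14) = 8.8300.
Residual = actual - predicted = 9.37 - 8.8300 = 0.5400.

0.5400


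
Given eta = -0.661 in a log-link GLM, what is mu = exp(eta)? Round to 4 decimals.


Apply the inverse link:
mu = e^-0.661 = 0.5163.

0.5163


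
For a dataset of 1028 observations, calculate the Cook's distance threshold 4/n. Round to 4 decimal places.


Cook's distance cutoff = 4/n = 4/1028.
= 0.0039.

0.0039


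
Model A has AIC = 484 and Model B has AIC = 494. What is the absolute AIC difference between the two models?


Compute |484 - 494| = 10.
Model A has the smaller AIC.

10


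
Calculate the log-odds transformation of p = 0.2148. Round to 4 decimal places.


1 - p = 0.7852.
p/(1-p) = 0.2736.
logit = ln(0.2736) = -1.2962.

-1.2962


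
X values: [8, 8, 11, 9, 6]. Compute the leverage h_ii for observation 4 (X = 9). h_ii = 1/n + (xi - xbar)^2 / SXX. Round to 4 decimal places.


Mean of X: xbar = 8.4000.
SXX = 13.2000.
For X = 9: h = 1/5 + (9 - 8.4000)^2/13.2000 = 0.2273.

0.2273


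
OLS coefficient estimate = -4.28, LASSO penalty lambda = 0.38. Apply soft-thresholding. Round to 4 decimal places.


|beta_OLS| = 4.28.
lambda = 0.38.
Since |beta| > lambda, coefficient = sign(beta)*(|beta| - lambda) = -3.9000.
Result = -3.9000.

-3.9000


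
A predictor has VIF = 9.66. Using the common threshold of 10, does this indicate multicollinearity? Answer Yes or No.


Compare VIF = 9.66 to the threshold of 10.
9.66 < 10, so the answer is No.

No


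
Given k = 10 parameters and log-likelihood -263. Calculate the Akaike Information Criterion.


AIC = 2k - 2*loglik = 2(10) - 2(-263).
= 20 + 526 = 546.

546


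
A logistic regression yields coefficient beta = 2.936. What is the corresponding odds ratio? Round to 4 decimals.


exp(2.936) = 18.8403.
So the odds ratio is 18.8403.

18.8403


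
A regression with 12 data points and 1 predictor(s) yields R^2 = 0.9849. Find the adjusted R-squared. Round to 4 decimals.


Using the formula:
(1 - 0.9849) = 0.0151.
Multiply by 11/10: 0.0151 * 11 = 0.1661, then 0.1661 / 10 = 0.0166.
Adj R^2 = 1 - 0.0166 = 0.9834.

0.9834


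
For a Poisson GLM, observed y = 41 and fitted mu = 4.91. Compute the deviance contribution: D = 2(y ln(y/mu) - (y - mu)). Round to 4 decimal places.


Compute y*ln(y/mu) = 41*ln(41/4.91) = 41*2.122298 = 87.014218.
y - mu = 36.09.
D = 2*(87.014218 - (36.09)) = 101.848436, which rounds to 101.8484.

101.8484


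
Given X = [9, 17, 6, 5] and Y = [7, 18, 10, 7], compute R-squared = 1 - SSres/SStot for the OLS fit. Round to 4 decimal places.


The fitted line is Y = 2.6310 + 0.8507*X.
SSres = 16.7718, SStot = 81.0000.
R^2 = 1 - SSres/SStot = 0.7929.

0.7929


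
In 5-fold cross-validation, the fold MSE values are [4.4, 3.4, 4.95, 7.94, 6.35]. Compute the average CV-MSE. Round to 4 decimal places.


Add all fold MSEs: 27.0400.
Divide by k = 5: 27.0400/5 = 5.4080.

5.4080


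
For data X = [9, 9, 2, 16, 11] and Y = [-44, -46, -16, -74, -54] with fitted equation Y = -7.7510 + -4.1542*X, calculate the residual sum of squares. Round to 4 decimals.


Predicted values from Y = -7.7510 + -4.1542*X.
Residuals: [1.1388, -0.8612, 0.0594, 0.2182, -0.5528].
SSres = 2.3953.

2.3953


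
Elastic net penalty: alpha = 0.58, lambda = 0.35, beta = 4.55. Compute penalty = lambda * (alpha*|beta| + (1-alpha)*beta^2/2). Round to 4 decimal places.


L1 component = 0.58 * |4.55| = 2.6390.
L2 component = 0.42 * 4.55^2 / 2 = 4.3475.
Penalty = 0.35 * (2.6390 + 4.3475) = 0.35 * 6.9865 = 2.4453.

2.4453


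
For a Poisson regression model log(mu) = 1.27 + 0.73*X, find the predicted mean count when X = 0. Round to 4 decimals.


eta = 1.27 + 0.73 * 0 = 1.2700.
mu = exp(1.2700) = 3.5609.

3.5609


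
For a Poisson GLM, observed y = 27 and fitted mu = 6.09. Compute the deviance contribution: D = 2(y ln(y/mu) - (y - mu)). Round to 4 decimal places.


First: ln(27/6.09) = 1.489189.
Then: 27 * 1.489189 = 40.208103.
y - mu = 27 - 6.09 = 20.91.
D = 2(40.208103 - 20.91) = 38.596206, which rounds to 38.5962.

38.5962


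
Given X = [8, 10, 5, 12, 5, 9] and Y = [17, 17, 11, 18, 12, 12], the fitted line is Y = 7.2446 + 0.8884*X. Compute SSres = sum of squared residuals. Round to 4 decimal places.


For each point, residual = actual - predicted.
Residuals: [2.6482, 0.8714, -0.6866, 0.0946, 0.3134, -3.2402].
Sum of squared residuals = 18.8498.

18.8498


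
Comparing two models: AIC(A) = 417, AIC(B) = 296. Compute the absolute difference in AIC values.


|AIC_A - AIC_B| = |417 - 296| = 121.
Model B is preferred (lower AIC).

121


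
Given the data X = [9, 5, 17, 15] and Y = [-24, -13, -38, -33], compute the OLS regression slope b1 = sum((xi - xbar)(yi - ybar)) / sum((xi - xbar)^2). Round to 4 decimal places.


Calculate xbar = 11.5000, ybar = -27.0000.
S_xx = 91.0000, S_xy = -180.0000.
Using b1 = S_xy / S_xx = -180.0000 / 91.0000, we get b1 = -1.9780.

-1.9780


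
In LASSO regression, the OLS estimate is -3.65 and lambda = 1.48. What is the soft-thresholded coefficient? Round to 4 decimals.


|beta_OLS| = 3.65.
lambda = 1.48.
Since |beta| > lambda, coefficient = sign(beta)*(|beta| - lambda) = -2.1700.
Result = -2.1700.

-2.1700


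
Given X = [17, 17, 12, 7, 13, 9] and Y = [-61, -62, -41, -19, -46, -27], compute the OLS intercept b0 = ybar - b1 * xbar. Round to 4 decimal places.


Compute b1 = -4.2754 from the OLS formula.
With xbar = 12.5000 and ybar = -42.6667, the intercept is:
b0 = -42.6667 - -4.2754 * 12.5000 = 10.7764.

10.7764


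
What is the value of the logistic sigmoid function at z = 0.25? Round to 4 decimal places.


exp(-0.2500) = 0.7788.
1 + exp(-z) = 1.7788.
sigmoid = 1/1.7788 = 0.5622.

0.5622


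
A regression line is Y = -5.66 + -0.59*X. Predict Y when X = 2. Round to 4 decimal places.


Substitute X = 2 into the equation:
Y = -5.66 + -0.59 * 2 = -5.66 + -1.1800 = -6.8400.

-6.8400


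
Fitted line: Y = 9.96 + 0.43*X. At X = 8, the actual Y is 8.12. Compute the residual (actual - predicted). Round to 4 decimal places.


Compute yhat = 9.96 + (0.43)(8) = 13.4000.
Residual = actual - predicted = 8.12 - 13.4000 = -5.2800.

-5.2800


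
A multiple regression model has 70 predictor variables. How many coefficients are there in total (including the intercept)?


Total coefficients = number of predictors + 1 (for the intercept).
= 70 + 1 = 71.

71


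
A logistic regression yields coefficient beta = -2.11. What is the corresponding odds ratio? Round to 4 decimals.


The odds ratio is computed as:
OR = e^(-2.11) = 0.1212.

0.1212


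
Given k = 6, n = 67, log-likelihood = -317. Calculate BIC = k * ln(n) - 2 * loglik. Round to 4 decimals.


ln(67) = 4.204693.
k * ln(n) = 6 * 4.204693 = 25.228158.
-2L = 634.
BIC = 25.228158 + 634 = 659.228158, which rounds to 659.2282.

659.2282


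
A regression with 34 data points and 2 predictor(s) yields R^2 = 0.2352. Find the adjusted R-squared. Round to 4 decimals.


Using the formula:
(1 - 0.2352) = 0.7648.
Multiply by 33/31: 0.7648 * 33 = 25.2384, then 25.2384 / 31 = 0.8141.
Adj R^2 = 1 - 0.8141 = 0.1859.

0.1859


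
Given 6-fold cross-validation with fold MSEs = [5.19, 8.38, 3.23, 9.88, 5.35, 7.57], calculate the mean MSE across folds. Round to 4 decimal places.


Add all fold MSEs: 39.6000.
Divide by k = 6: 39.6000/6 = 6.6000.

6.6000


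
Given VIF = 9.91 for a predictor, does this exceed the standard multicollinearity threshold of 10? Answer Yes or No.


The threshold is 10.
VIF = 9.91 is < 10.
Multicollinearity indication: No.

No


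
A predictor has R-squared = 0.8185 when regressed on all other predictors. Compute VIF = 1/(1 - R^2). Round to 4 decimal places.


VIF = 1 / (1 - 0.8185).
= 1 / 0.1815 = 5.5096.

5.5096
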